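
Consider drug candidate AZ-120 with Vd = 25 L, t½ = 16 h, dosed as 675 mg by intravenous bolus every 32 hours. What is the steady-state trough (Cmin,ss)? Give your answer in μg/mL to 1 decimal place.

τ = 32 h = 2 half-lives, so f = (1/2)^2 = 0.25.
Accumulation ratio R = 1/(1 − f) = 1/0.75 = 4/3.
Single-dose peak C₀ = D/Vd = 675/25 = 27 μg/mL.
Steady-state peak Cmax,ss = C₀·R = 27 × 4/3 ≈ 36.000 μg/mL.
Steady-state trough Cmin,ss = Cmax,ss·f ≈ 36.000 × 0.25 ≈ 9.000 μg/mL.

9.0 μg/mL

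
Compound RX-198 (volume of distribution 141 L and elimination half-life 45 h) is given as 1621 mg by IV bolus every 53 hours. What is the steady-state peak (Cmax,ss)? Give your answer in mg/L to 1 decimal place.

20.6 mg/L

k = ln2/t½ = ln2/45 ≈ 0.015403 h⁻¹; fraction remaining f = e^(−kτ) = e^(−0.015403×53) ≈ 0.4420.
Accumulation ratio R = 1/(1 − f) ≈ 1/0.5580 ≈ 1.7921.
Single-dose peak C₀ = D/Vd = 1621/141 ≈ 11.496 mg/L.
Steady-state peak Cmax,ss = C₀·R ≈ 11.496 × 1.7921 ≈ 20.602 mg/L.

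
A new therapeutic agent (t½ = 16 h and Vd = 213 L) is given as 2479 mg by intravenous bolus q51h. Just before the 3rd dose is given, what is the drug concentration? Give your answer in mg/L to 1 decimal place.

1.4 mg/L

f = (1/2)^(τ/t½) = (1/2)^(51/16) ≈ 0.1098.
C₀ = D/Vd = 2479/213 ≈ 11.638 mg/L.
Before the 3rd dose, 2 doses have been given. Superposition: Cmin = C₀·(f + f²).
≈ 11.638 × (0.1098 + 0.0121) ≈ 11.638 × 0.1219 ≈ 1.419 mg/L.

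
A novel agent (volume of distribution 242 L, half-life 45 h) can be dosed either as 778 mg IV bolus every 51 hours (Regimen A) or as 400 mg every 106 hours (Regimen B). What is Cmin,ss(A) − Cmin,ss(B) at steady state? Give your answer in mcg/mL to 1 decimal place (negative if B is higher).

Regimen A: f = (1/2)^(51/45) ≈ 0.4559; Cmin,ss = (778/242)·f/(1−f) ≈ 2.694 mcg/mL.
Regimen B: f = (1/2)^(106/45) ≈ 0.1954; Cmin,ss = (400/242)·f/(1−f) ≈ 0.401 mcg/mL.
Difference ≈ 2.694 − 0.401 ≈ 2.293 mcg/mL.

2.3 mcg/mL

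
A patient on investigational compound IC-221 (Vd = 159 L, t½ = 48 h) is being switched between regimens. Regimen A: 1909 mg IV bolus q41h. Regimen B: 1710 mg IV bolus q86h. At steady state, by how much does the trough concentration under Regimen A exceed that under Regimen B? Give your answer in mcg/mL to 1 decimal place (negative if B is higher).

10.5 mcg/mL

Regimen A: f = (1/2)^(41/48) ≈ 0.5532; Cmin,ss = (1909/159)·f/(1−f) ≈ 14.865 mcg/mL.
Regimen B: f = (1/2)^(86/48) ≈ 0.2888; Cmin,ss = (1710/159)·f/(1−f) ≈ 4.367 mcg/mL.
Difference ≈ 14.865 − 4.367 ≈ 10.498 mcg/mL.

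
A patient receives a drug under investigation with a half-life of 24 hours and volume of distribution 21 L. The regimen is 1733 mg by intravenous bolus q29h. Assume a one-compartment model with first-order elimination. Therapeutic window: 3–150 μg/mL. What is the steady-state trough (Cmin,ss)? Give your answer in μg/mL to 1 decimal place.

k = ln2/t½ = ln2/24 ≈ 0.028881 h⁻¹; fraction remaining f = e^(−kτ) = e^(−0.028881×29) ≈ 0.4328.
Each bolus raises the concentration by D/Vd = 1733/21 ≈ 82.524 μg/mL.
Steady-state trough Cmin,ss = C₀·f/(1−f) ≈ 82.524 × 0.4328/0.5672 ≈ 62.970 μg/mL.
Trough 63.0 μg/mL vs MEC 3 μg/mL: adequate.

63.0 μg/mL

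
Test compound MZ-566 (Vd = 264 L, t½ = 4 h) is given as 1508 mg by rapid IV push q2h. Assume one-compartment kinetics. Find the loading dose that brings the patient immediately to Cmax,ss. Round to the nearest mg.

5149 mg

f = (1/2)^(2/4) ≈ 0.707107; accumulation ratio R = 1/(1−f) ≈ 3.41422.
Loading dose to hit Cmax,ss on first dose: D_load = D_maint·R ≈ 1508 × 3.41422 ≈ 5148.64 mg.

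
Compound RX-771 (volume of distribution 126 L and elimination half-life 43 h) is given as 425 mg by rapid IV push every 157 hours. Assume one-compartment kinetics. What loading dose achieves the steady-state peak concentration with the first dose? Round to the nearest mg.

f = (1/2)^(157/43) ≈ 0.079596; accumulation ratio R = 1/(1−f) ≈ 1.08648.
Loading dose to hit Cmax,ss on first dose: D_load = D_maint·R ≈ 425 × 1.08648 ≈ 461.75 mg.

462 mg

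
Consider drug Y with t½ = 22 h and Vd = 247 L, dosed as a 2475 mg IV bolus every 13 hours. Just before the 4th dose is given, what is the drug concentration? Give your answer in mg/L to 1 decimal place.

14.0 mg/L

f = (1/2)^(τ/t½) = (1/2)^(13/22) ≈ 0.6639.
C₀ = D/Vd = 2475/247 ≈ 10.020 mg/L.
Before the 4th dose, 3 doses have been given. Superposition: Cmin = C₀·(f + f² + … + f^3).
≈ 10.020 × (0.6639 + 0.4408 + 0.2926) ≈ 10.020 × 1.3973 ≈ 14.001 mg/L.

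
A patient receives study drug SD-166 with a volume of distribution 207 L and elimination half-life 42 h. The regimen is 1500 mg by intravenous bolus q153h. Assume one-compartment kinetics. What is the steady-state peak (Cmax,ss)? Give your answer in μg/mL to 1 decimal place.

7.9 μg/mL

Over one 153-h interval, 153/42 ≈ 3.6429 half-lives elapse, leaving f ≈ 0.0801 of each dose.
Accumulation ratio R = 1/(1 − f) ≈ 1/0.9199 ≈ 1.0871.
Each bolus raises the concentration by D/Vd = 1500/207 ≈ 7.246 μg/mL.
Steady-state peak Cmax,ss = C₀·R ≈ 7.246 × 1.0871 ≈ 7.877 μg/mL.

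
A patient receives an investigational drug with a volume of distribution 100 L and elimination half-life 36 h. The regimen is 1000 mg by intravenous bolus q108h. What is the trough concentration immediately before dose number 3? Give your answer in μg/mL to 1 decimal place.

1.4 μg/mL

f = (1/2)^(τ/t½) = (1/2)^(108/36) ≈ 0.1250.
C₀ = D/Vd = 1000/100 ≈ 10.000 μg/mL.
Before the 3rd dose, 2 doses have been given. Superposition: Cmin = C₀·(f + f²).
≈ 10.000 × (0.1250 + 0.0156) ≈ 10.000 × 0.1406 ≈ 1.406 μg/mL.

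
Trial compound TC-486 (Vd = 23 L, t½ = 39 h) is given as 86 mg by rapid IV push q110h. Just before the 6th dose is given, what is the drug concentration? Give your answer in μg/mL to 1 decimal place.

0.6 μg/mL

f = (1/2)^(τ/t½) = (1/2)^(110/39) ≈ 0.1416.
C₀ = D/Vd = 86/23 ≈ 3.739 μg/mL.
Before the 6th dose, 5 doses have been given. Superposition: Cmin = C₀·(f + f² + … + f^5).
≈ 3.739 × (0.1416 + 0.0201 + 0.0028 + 0.0004 + 0.0001) ≈ 3.739 × 0.1650 ≈ 0.617 μg/mL.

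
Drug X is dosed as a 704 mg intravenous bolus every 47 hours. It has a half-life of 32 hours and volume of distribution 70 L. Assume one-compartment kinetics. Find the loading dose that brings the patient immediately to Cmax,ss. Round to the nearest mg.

f = (1/2)^(47/32) ≈ 0.361295; accumulation ratio R = 1/(1−f) ≈ 1.56567.
Loading dose to hit Cmax,ss on first dose: D_load = D_maint·R ≈ 704 × 1.56567 ≈ 1102.23 mg.

1102 mg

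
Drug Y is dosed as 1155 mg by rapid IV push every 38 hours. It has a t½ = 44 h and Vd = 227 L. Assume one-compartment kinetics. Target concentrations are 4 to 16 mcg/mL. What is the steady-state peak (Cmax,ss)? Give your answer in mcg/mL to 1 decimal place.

11.3 mcg/mL

k = ln2/t½ = ln2/44 ≈ 0.015753 h⁻¹; fraction remaining f = e^(−kτ) = e^(−0.015753×38) ≈ 0.5496.
Accumulation ratio R = 1/(1 − f) ≈ 1/0.4504 ≈ 2.2202.
Each bolus raises the concentration by D/Vd = 1155/227 ≈ 5.088 mcg/mL.
Steady-state peak Cmax,ss = C₀·R ≈ 5.088 × 2.2202 ≈ 11.296 mcg/mL.
Peak 11.3 mcg/mL vs MTC 16 mcg/mL: below toxic threshold.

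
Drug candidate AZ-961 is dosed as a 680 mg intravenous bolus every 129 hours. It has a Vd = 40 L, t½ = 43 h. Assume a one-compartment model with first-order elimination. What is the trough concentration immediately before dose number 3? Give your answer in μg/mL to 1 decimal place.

f = (1/2)^(τ/t½) = (1/2)^(129/43) ≈ 0.1250.
C₀ = D/Vd = 680/40 ≈ 17.000 μg/mL.
Before the 3rd dose, 2 doses have been given. Superposition: Cmin = C₀·(f + f²).
≈ 17.000 × (0.1250 + 0.0156) ≈ 17.000 × 0.1406 ≈ 2.390 μg/mL.

2.4 μg/mL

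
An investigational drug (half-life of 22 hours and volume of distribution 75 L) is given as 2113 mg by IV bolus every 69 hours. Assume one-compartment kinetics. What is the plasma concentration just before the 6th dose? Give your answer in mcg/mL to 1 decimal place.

3.6 mcg/mL

f = (1/2)^(τ/t½) = (1/2)^(69/22) ≈ 0.1137.
C₀ = D/Vd = 2113/75 ≈ 28.173 mcg/mL.
Before the 6th dose, 5 doses have been given. Superposition: Cmin = C₀·(f + f² + … + f^5).
≈ 28.173 × (0.1137 + 0.0129 + 0.0015 + 0.0002 + 0.0000) ≈ 28.173 × 0.1283 ≈ 3.615 mcg/mL.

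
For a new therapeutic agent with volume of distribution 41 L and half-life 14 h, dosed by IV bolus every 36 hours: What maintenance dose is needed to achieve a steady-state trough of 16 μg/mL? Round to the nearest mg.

τ/t½ = 36/14 ≈ 2.5714, so f = (1/2)^(36/14) ≈ 0.168238.
Cmin,ss = (D/Vd)·f/(1−f), so D = Cmin,ss·Vd·(1−f)/f.
D = 16 × 41 × (1−f)/f ≈ 16 × 41 × 4.94396 ≈ 3243.24 mg.

3243 mg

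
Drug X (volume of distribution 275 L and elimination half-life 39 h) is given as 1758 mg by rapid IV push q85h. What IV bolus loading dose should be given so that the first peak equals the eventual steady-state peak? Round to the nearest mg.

2256 mg

f = (1/2)^(85/39) ≈ 0.220754; accumulation ratio R = 1/(1−f) ≈ 1.28329.
Loading dose to hit Cmax,ss on first dose: D_load = D_maint·R ≈ 1758 × 1.28329 ≈ 2256.02 mg.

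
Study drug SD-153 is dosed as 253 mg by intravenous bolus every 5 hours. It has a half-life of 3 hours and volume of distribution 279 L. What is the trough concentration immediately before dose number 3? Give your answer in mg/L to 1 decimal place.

0.4 mg/L

f = (1/2)^(τ/t½) = (1/2)^(5/3) ≈ 0.3150.
C₀ = D/Vd = 253/279 ≈ 0.907 mg/L.
Before the 3rd dose, 2 doses have been given. Superposition: Cmin = C₀·(f + f²).
≈ 0.907 × (0.3150 + 0.0992) ≈ 0.907 × 0.4142 ≈ 0.376 mg/L.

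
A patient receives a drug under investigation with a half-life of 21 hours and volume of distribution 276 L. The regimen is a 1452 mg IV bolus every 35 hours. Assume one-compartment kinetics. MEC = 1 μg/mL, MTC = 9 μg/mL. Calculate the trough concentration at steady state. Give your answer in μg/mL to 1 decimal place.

2.4 μg/mL

τ/t½ = 35/21 ≈ 1.6667, so fraction remaining f = (1/2)^(35/21) ≈ 0.3150.
At steady state, accumulation factor R = 1/(1 − e^(−kτ)) ≈ 1.4599.
Single-dose peak C₀ = D/Vd = 1452/276 ≈ 5.261 μg/mL.
Cmax,ss = C₀/(1 − f) ≈ 5.261/0.6850 ≈ 7.680 μg/mL.
Steady-state trough Cmin,ss = Cmax,ss·f ≈ 7.680 × 0.3150 ≈ 2.419 μg/mL.
Trough 2.4 μg/mL vs MEC 1 μg/mL: adequate.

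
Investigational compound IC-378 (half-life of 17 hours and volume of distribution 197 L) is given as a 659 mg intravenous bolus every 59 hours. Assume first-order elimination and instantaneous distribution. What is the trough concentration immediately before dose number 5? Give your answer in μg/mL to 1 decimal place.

0.3 μg/mL

f = (1/2)^(τ/t½) = (1/2)^(59/17) ≈ 0.0902.
C₀ = D/Vd = 659/197 ≈ 3.345 μg/mL.
Before the 5th dose, 4 doses have been given. Superposition: Cmin = C₀·(f + f² + … + f^4).
≈ 3.345 × (0.0902 + 0.0081 + 0.0007 + 0.0001) ≈ 3.345 × 0.0991 ≈ 0.331 μg/mL.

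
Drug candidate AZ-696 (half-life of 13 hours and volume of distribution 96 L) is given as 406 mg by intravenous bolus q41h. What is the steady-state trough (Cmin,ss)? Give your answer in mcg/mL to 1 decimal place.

k = ln2/t½ = ln2/13 ≈ 0.053319 h⁻¹; fraction remaining f = e^(−kτ) = e^(−0.053319×41) ≈ 0.1124.
Accumulation ratio R = 1/(1 − f) ≈ 1/0.8876 ≈ 1.1266.
Single-dose peak C₀ = D/Vd = 406/96 ≈ 4.229 mcg/mL.
Steady-state peak Cmax,ss = C₀·R ≈ 4.229 × 1.1266 ≈ 4.764 mcg/mL.
Steady-state trough Cmin,ss = Cmax,ss·f ≈ 4.764 × 0.1124 ≈ 0.535 mcg/mL.

0.5 mcg/mL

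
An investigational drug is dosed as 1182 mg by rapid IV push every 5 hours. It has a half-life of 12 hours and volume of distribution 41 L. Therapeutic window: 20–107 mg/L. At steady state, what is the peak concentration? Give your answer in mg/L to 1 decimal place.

τ/t½ = 5/12 ≈ 0.41667, so fraction remaining f = (1/2)^(5/12) ≈ 0.7492.
At steady state, accumulation factor R = 1/(1 − e^(−kτ)) ≈ 3.9872.
Single-dose peak C₀ = D/Vd = 1182/41 ≈ 28.829 mg/L.
Steady-state peak Cmax,ss = C₀·R ≈ 28.829 × 3.9872 ≈ 114.947 mg/L.
Peak 114.9 mg/L vs MTC 107 mg/L: exceeds toxic threshold.

114.9 mg/L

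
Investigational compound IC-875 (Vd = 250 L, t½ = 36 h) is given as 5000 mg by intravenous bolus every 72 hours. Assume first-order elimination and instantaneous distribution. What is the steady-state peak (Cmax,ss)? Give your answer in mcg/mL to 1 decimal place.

26.7 mcg/mL

The dosing interval is 2 half-lives, so f = 2^(−2) = 0.25.
At steady state, R = 1/(1 − 0.25) = 4/3.
Single-dose peak C₀ = D/Vd = 5000/250 = 20 mcg/mL.
Steady-state peak Cmax,ss = C₀·R = 20 × 4/3 ≈ 26.667 mcg/mL.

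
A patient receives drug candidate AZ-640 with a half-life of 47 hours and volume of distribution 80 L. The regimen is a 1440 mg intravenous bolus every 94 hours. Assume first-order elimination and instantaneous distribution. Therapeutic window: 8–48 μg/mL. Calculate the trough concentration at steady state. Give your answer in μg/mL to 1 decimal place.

τ = 94 h = 2 half-lives, so f = (1/2)^2 = 0.25.
Accumulation ratio R = 1/(1 − f) = 1/0.75 = 4/3.
Single-dose peak C₀ = D/Vd = 1440/80 = 18 μg/mL.
Steady-state peak Cmax,ss = C₀·R = 18 × 4/3 ≈ 24.000 μg/mL.
Steady-state trough Cmin,ss = Cmax,ss·f ≈ 24.000 × 0.25 ≈ 6.000 μg/mL.
Trough 6.0 μg/mL vs MEC 8 μg/mL: subtherapeutic.

6.0 μg/mL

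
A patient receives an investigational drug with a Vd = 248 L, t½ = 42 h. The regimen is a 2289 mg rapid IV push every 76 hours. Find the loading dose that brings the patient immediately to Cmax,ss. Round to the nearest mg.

3203 mg

f = (1/2)^(76/42) ≈ 0.285285; accumulation ratio R = 1/(1−f) ≈ 1.39916.
Loading dose to hit Cmax,ss on first dose: D_load = D_maint·R ≈ 2289 × 1.39916 ≈ 3202.68 mg.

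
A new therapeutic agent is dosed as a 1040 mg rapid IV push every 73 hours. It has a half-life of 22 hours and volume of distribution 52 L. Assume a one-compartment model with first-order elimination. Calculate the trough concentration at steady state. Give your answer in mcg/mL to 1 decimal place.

Over one 73-h interval, 73/22 ≈ 3.3182 half-lives elapse, leaving f ≈ 0.1003 of each dose.
Single-dose peak C₀ = D/Vd = 1040/52 ≈ 20.000 mcg/mL.
Steady-state trough Cmin,ss = C₀·f/(1−f) ≈ 20.000 × 0.1003/0.8997 ≈ 2.230 mcg/mL.

2.2 mcg/mL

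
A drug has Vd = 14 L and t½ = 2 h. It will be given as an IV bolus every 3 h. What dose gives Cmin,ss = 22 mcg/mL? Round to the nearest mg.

563 mg

τ/t½ = 3/2 ≈ 1.5, so f = (1/2)^(3/2) ≈ 0.353553.
Cmin,ss = (D/Vd)·f/(1−f), so D = Cmin,ss·Vd·(1−f)/f.
D = 22 × 14 × (1−f)/f ≈ 22 × 14 × 1.82843 ≈ 563.16 mg.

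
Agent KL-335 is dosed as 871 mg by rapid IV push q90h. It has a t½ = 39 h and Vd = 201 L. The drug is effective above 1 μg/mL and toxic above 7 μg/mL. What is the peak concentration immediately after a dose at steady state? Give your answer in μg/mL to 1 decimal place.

5.4 μg/mL

Over one 90-h interval, 90/39 ≈ 2.3077 half-lives elapse, leaving f ≈ 0.2020 of each dose.
Accumulation ratio R = 1/(1 − f) ≈ 1/0.7980 ≈ 1.2531.
Each bolus raises the concentration by D/Vd = 871/201 ≈ 4.333 μg/mL.
Steady-state peak Cmax,ss = C₀·R ≈ 4.333 × 1.2531 ≈ 5.430 μg/mL.
Peak 5.4 μg/mL vs MTC 7 μg/mL: below toxic threshold.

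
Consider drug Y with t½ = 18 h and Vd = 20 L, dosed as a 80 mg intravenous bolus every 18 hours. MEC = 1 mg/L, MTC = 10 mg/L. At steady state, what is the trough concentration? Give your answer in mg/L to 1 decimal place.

4.0 mg/L

The dosing interval is 1 half-life, so f = 2^(−1) = 0.5.
Accumulation ratio R = 1/(1 − f) = 1/0.5 = 2/1.
Single-dose peak C₀ = D/Vd = 80/20 = 4 mg/L.
Steady-state peak Cmax,ss = C₀·R = 4 × 2/1 ≈ 8.000 mg/L.
Steady-state trough Cmin,ss = Cmax,ss·f ≈ 8.000 × 0.5 ≈ 4.000 mg/L.
Trough 4.0 mg/L vs MEC 1 mg/L: adequate.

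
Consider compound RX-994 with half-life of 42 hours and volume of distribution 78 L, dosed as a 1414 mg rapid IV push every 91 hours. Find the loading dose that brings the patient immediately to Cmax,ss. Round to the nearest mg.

1819 mg

f = (1/2)^(91/42) ≈ 0.222725; accumulation ratio R = 1/(1−f) ≈ 1.28655.
Loading dose to hit Cmax,ss on first dose: D_load = D_maint·R ≈ 1414 × 1.28655 ≈ 1819.18 mg.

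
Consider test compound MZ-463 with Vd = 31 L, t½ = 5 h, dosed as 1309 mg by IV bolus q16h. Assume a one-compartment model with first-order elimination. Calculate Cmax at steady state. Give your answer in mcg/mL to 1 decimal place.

47.4 mcg/mL

k = ln2/t½ = ln2/5 ≈ 0.138629 h⁻¹; fraction remaining f = e^(−kτ) = e^(−0.138629×16) ≈ 0.1088.
Accumulation ratio R = 1/(1 − f) ≈ 1/0.8912 ≈ 1.1221.
Single-dose peak C₀ = D/Vd = 1309/31 ≈ 42.226 mcg/mL.
Steady-state peak Cmax,ss = C₀·R ≈ 42.226 × 1.1221 ≈ 47.382 mcg/mL.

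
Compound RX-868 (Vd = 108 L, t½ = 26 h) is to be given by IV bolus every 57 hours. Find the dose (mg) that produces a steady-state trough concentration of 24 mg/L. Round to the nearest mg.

9254 mg

τ/t½ = 57/26 ≈ 2.1923, so f = (1/2)^(57/26) ≈ 0.218801.
Cmin,ss = (D/Vd)·f/(1−f), so D = Cmin,ss·Vd·(1−f)/f.
D = 24 × 108 × (1−f)/f ≈ 24 × 108 × 3.57036 ≈ 9254.37 mg.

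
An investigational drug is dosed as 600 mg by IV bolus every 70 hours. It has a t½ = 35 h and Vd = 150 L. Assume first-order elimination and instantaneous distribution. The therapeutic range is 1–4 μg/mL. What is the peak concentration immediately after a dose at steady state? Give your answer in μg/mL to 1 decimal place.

τ = 70 h = 2 half-lives, so f = (1/2)^2 = 0.25.
Accumulation ratio R = 1/(1 − f) = 1/0.75 = 4/3.
Single-dose peak C₀ = D/Vd = 600/150 = 4 μg/mL.
Steady-state peak Cmax,ss = C₀·R = 4 × 4/3 ≈ 5.333 μg/mL.
Peak 5.3 μg/mL vs MTC 4 μg/mL: exceeds toxic threshold.

5.3 μg/mL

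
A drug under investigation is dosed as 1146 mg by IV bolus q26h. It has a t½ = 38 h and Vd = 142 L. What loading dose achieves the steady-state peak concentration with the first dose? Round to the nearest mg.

3035 mg

f = (1/2)^(26/38) ≈ 0.622346; accumulation ratio R = 1/(1−f) ≈ 2.64793.
Loading dose to hit Cmax,ss on first dose: D_load = D_maint·R ≈ 1146 × 2.64793 ≈ 3034.53 mg.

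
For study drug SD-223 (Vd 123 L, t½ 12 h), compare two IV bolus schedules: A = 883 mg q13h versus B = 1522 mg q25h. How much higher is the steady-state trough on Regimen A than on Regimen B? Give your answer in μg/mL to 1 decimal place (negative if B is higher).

2.6 μg/mL

Regimen A: f = (1/2)^(13/12) ≈ 0.4719; Cmin,ss = (883/123)·f/(1−f) ≈ 6.415 μg/mL.
Regimen B: f = (1/2)^(25/12) ≈ 0.2360; Cmin,ss = (1522/123)·f/(1−f) ≈ 3.822 μg/mL.
Difference ≈ 6.415 − 3.822 ≈ 2.593 μg/mL.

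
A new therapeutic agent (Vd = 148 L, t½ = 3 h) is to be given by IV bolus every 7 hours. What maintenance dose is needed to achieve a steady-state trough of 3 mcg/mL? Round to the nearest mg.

1794 mg

τ/t½ = 7/3 ≈ 2.3333, so f = (1/2)^(7/3) ≈ 0.198425.
Cmin,ss = (D/Vd)·f/(1−f), so D = Cmin,ss·Vd·(1−f)/f.
D = 3 × 148 × (1−f)/f ≈ 3 × 148 × 4.03969 ≈ 1793.62 mg.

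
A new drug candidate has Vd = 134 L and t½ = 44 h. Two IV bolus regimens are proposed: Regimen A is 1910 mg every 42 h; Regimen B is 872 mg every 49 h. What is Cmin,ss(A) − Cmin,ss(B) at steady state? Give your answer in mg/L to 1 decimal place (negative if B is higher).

9.6 mg/L

Regimen A: f = (1/2)^(42/44) ≈ 0.5160; Cmin,ss = (1910/134)·f/(1−f) ≈ 15.196 mg/L.
Regimen B: f = (1/2)^(49/44) ≈ 0.4621; Cmin,ss = (872/134)·f/(1−f) ≈ 5.590 mg/L.
Difference ≈ 15.196 − 5.590 ≈ 9.606 mg/L.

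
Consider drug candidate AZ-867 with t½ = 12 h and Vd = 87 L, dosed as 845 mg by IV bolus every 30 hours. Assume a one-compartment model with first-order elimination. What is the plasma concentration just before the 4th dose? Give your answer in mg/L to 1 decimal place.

f = (1/2)^(τ/t½) = (1/2)^(30/12) ≈ 0.1768.
C₀ = D/Vd = 845/87 ≈ 9.713 mg/L.
Before the 4th dose, 3 doses have been given. Superposition: Cmin = C₀·(f + f² + … + f^3).
≈ 9.713 × (0.1768 + 0.0313 + 0.0055) ≈ 9.713 × 0.2136 ≈ 2.075 mg/L.

2.1 mg/L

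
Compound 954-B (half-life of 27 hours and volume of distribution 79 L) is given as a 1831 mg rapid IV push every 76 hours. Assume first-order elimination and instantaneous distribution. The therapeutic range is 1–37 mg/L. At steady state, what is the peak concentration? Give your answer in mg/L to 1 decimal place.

27.0 mg/L

k = ln2/t½ = ln2/27 ≈ 0.025672 h⁻¹; fraction remaining f = e^(−kτ) = e^(−0.025672×76) ≈ 0.1421.
At steady state, accumulation factor R = 1/(1 − e^(−kτ)) ≈ 1.1656.
Each bolus raises the concentration by D/Vd = 1831/79 ≈ 23.177 mg/L.
Steady-state peak Cmax,ss = C₀·R ≈ 23.177 × 1.1656 ≈ 27.015 mg/L.
Peak 27.0 mg/L vs MTC 37 mg/L: below toxic threshold.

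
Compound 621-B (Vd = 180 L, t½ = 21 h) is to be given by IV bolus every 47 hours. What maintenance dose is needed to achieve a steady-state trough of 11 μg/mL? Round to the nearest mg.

7361 mg

τ/t½ = 47/21 ≈ 2.2381, so f = (1/2)^(47/21) ≈ 0.211966.
Cmin,ss = (D/Vd)·f/(1−f), so D = Cmin,ss·Vd·(1−f)/f.
D = 11 × 180 × (1−f)/f ≈ 11 × 180 × 3.71774 ≈ 7361.13 mg.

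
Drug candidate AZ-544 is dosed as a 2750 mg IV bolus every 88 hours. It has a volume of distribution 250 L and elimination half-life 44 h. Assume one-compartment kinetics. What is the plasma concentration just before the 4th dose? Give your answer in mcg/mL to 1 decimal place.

3.6 mcg/mL

f = (1/2)^(τ/t½) = (1/2)^(88/44) ≈ 0.2500.
C₀ = D/Vd = 2750/250 ≈ 11.000 mcg/mL.
Before the 4th dose, 3 doses have been given. Superposition: Cmin = C₀·(f + f² + … + f^3).
≈ 11.000 × (0.2500 + 0.0625 + 0.0156) ≈ 11.000 × 0.3281 ≈ 3.609 mcg/mL.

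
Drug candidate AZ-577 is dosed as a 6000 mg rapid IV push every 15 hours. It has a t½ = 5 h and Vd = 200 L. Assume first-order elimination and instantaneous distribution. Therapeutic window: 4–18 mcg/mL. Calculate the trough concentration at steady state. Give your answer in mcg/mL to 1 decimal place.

4.3 mcg/mL

The dosing interval is 3 half-lives, so f = 2^(−3) = 0.125.
At steady state, R = 1/(1 − 0.125) = 8/7.
Single-dose peak C₀ = D/Vd = 6000/200 = 30 mcg/mL.
Steady-state peak Cmax,ss = C₀·R = 30 × 8/7 ≈ 34.286 mcg/mL.
Steady-state trough Cmin,ss = Cmax,ss·f ≈ 34.286 × 0.125 ≈ 4.286 mcg/mL.
Trough 4.3 mcg/mL vs MEC 4 mcg/mL: adequate.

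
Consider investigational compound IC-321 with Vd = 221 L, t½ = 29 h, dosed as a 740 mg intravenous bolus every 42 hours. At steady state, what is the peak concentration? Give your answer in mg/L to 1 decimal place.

Over one 42-h interval, 42/29 ≈ 1.4483 half-lives elapse, leaving f ≈ 0.3665 of each dose.
At steady state, accumulation factor R = 1/(1 − e^(−kτ)) ≈ 1.5785.
Each bolus raises the concentration by D/Vd = 740/221 ≈ 3.348 mg/L.
Cmax,ss = C₀/(1 − f) ≈ 3.348/0.6335 ≈ 5.285 mg/L.

5.3 mg/L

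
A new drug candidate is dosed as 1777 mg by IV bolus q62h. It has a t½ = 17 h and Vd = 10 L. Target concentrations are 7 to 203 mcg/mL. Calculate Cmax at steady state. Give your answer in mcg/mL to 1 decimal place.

193.1 mcg/mL

τ/t½ = 62/17 ≈ 3.6471, so fraction remaining f = (1/2)^(62/17) ≈ 0.0798.
Accumulation ratio R = 1/(1 − f) ≈ 1/0.9202 ≈ 1.0867.
Single-dose peak C₀ = D/Vd = 1777/10 ≈ 177.700 mcg/mL.
Steady-state peak Cmax,ss = C₀·R ≈ 177.700 × 1.0867 ≈ 193.107 mcg/mL.
Peak 193.1 mcg/mL vs MTC 203 mcg/mL: below toxic threshold.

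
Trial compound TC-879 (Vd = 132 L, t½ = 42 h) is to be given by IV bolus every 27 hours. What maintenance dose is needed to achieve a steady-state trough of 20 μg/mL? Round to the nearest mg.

τ/t½ = 27/42 ≈ 0.64286, so f = (1/2)^(27/42) ≈ 0.640443.
Cmin,ss = (D/Vd)·f/(1−f), so D = Cmin,ss·Vd·(1−f)/f.
D = 20 × 132 × (1−f)/f ≈ 20 × 132 × 0.56142 ≈ 1482.15 mg.

1482 mg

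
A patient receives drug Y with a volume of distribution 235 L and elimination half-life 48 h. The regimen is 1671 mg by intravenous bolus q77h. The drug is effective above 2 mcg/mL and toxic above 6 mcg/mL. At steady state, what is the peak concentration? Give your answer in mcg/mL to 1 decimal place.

τ/t½ = 77/48 ≈ 1.6042, so fraction remaining f = (1/2)^(77/48) ≈ 0.3289.
At steady state, accumulation factor R = 1/(1 − e^(−kτ)) ≈ 1.4901.
Single-dose peak C₀ = D/Vd = 1671/235 ≈ 7.111 mcg/mL.
Steady-state peak Cmax,ss = C₀·R ≈ 7.111 × 1.4901 ≈ 10.596 mcg/mL.
Peak 10.6 mcg/mL vs MTC 6 mcg/mL: exceeds toxic threshold.

10.6 mcg/mL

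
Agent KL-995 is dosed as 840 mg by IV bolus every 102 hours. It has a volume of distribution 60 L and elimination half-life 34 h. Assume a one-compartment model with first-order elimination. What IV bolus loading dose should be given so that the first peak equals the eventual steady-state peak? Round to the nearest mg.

960 mg

f = (1/2)^(102/34) ≈ 0.125000; accumulation ratio R = 1/(1−f) ≈ 1.14286.
Loading dose to hit Cmax,ss on first dose: D_load = D_maint·R ≈ 840 × 1.14286 ≈ 960.00 mg.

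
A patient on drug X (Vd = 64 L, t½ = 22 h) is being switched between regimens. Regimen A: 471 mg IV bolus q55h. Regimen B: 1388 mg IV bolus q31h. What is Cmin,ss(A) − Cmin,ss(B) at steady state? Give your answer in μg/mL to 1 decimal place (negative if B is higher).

Regimen A: f = (1/2)^(55/22) ≈ 0.1768; Cmin,ss = (471/64)·f/(1−f) ≈ 1.581 μg/mL.
Regimen B: f = (1/2)^(31/22) ≈ 0.3765; Cmin,ss = (1388/64)·f/(1−f) ≈ 13.096 μg/mL.
Difference ≈ 1.581 − 13.096 ≈ -11.515 μg/mL.

-11.5 μg/mL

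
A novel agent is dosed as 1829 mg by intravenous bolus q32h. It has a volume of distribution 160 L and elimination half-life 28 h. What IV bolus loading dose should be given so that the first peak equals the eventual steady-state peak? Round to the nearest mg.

3343 mg

f = (1/2)^(32/28) ≈ 0.452862; accumulation ratio R = 1/(1−f) ≈ 1.82769.
Loading dose to hit Cmax,ss on first dose: D_load = D_maint·R ≈ 1829 × 1.82769 ≈ 3342.85 mg.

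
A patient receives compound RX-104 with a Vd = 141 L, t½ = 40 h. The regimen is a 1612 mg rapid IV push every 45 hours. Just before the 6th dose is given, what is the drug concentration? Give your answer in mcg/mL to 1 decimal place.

9.5 mcg/mL

f = (1/2)^(τ/t½) = (1/2)^(45/40) ≈ 0.4585.
C₀ = D/Vd = 1612/141 ≈ 11.433 mcg/mL.
Before the 6th dose, 5 doses have been given. Superposition: Cmin = C₀·(f + f² + … + f^5).
≈ 11.433 × (0.4585 + 0.2102 + 0.0964 + 0.0442 + 0.0203) ≈ 11.433 × 0.8296 ≈ 9.485 mcg/mL.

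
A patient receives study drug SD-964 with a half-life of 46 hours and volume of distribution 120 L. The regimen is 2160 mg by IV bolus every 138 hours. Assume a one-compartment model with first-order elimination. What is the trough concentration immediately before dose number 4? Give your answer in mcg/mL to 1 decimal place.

2.6 mcg/mL

f = (1/2)^(τ/t½) = (1/2)^(138/46) ≈ 0.1250.
C₀ = D/Vd = 2160/120 ≈ 18.000 mcg/mL.
Before the 4th dose, 3 doses have been given. Superposition: Cmin = C₀·(f + f² + … + f^3).
≈ 18.000 × (0.1250 + 0.0156 + 0.0020) ≈ 18.000 × 0.1426 ≈ 2.567 mcg/mL.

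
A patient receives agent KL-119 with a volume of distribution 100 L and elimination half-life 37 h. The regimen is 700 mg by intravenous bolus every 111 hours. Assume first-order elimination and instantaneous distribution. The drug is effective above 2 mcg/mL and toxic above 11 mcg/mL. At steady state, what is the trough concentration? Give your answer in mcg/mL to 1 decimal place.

τ = 111 h = 3 half-lives, so f = (1/2)^3 = 0.125.
Accumulation ratio R = 1/(1 − f) = 1/0.875 = 8/7.
Single-dose peak C₀ = D/Vd = 700/100 = 7 mcg/mL.
Steady-state peak Cmax,ss = C₀·R = 7 × 8/7 ≈ 8.000 mcg/mL.
Steady-state trough Cmin,ss = Cmax,ss·f ≈ 8.000 × 0.125 ≈ 1.000 mcg/mL.
Trough 1.0 mcg/mL vs MEC 2 mcg/mL: subtherapeutic.

1.0 mcg/mL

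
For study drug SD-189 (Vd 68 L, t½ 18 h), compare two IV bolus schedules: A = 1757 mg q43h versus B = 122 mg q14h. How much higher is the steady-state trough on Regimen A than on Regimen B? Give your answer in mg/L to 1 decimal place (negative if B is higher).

Regimen A: f = (1/2)^(43/18) ≈ 0.1909; Cmin,ss = (1757/68)·f/(1−f) ≈ 6.096 mg/L.
Regimen B: f = (1/2)^(14/18) ≈ 0.5833; Cmin,ss = (122/68)·f/(1−f) ≈ 2.511 mg/L.
Difference ≈ 6.096 − 2.511 ≈ 3.585 mg/L.

3.6 mg/L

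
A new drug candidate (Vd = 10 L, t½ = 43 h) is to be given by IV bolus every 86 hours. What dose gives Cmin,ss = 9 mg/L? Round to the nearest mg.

τ/t½ = 86/43 ≈ 2, so f = (1/2)^(86/43) ≈ 0.250000.
Cmin,ss = (D/Vd)·f/(1−f), so D = Cmin,ss·Vd·(1−f)/f.
D = 9 × 10 × (1−f)/f ≈ 9 × 10 × 3.00000 ≈ 270.00 mg.

270 mg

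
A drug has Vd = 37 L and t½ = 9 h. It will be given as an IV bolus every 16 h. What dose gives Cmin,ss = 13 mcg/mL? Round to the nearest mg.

τ/t½ = 16/9 ≈ 1.7778, so f = (1/2)^(16/9) ≈ 0.291632.
Cmin,ss = (D/Vd)·f/(1−f), so D = Cmin,ss·Vd·(1−f)/f.
D = 13 × 37 × (1−f)/f ≈ 13 × 37 × 2.42898 ≈ 1168.34 mg.

1168 mg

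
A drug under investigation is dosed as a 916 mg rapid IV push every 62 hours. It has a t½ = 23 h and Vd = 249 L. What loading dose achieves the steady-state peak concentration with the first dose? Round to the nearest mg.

f = (1/2)^(62/23) ≈ 0.154358; accumulation ratio R = 1/(1−f) ≈ 1.18253.
Loading dose to hit Cmax,ss on first dose: D_load = D_maint·R ≈ 916 × 1.18253 ≈ 1083.20 mg.

1083 mg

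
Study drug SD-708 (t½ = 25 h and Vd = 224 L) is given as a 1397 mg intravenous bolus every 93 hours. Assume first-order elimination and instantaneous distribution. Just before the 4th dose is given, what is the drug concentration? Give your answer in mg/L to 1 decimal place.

0.5 mg/L

f = (1/2)^(τ/t½) = (1/2)^(93/25) ≈ 0.0759.
C₀ = D/Vd = 1397/224 ≈ 6.237 mg/L.
Before the 4th dose, 3 doses have been given. Superposition: Cmin = C₀·(f + f² + … + f^3).
≈ 6.237 × (0.0759 + 0.0058 + 0.0004) ≈ 6.237 × 0.0821 ≈ 0.512 mg/L.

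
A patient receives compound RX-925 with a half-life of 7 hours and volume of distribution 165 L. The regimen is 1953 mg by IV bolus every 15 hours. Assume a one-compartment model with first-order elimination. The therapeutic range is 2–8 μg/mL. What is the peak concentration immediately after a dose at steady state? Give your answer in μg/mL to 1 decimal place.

15.3 μg/mL

τ/t½ = 15/7 ≈ 2.1429, so fraction remaining f = (1/2)^(15/7) ≈ 0.2264.
Accumulation ratio R = 1/(1 − f) ≈ 1/0.7736 ≈ 1.2927.
Single-dose peak C₀ = D/Vd = 1953/165 ≈ 11.836 μg/mL.
Cmax,ss = C₀/(1 − f) ≈ 11.836/0.7736 ≈ 15.300 μg/mL.
Peak 15.3 μg/mL vs MTC 8 μg/mL: exceeds toxic threshold.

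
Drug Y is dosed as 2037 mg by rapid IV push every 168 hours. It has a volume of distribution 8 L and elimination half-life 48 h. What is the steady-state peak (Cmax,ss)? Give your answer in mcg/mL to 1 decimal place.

τ/t½ = 168/48 ≈ 3.5, so fraction remaining f = (1/2)^(168/48) ≈ 0.0884.
Accumulation ratio R = 1/(1 − f) ≈ 1/0.9116 ≈ 1.0970.
Each bolus raises the concentration by D/Vd = 2037/8 ≈ 254.625 mcg/mL.
Cmax,ss = C₀/(1 − f) ≈ 254.625/0.9116 ≈ 279.317 mcg/mL.

279.3 mcg/mL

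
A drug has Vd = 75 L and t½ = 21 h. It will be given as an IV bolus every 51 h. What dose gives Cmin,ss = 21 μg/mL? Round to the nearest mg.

6904 mg

τ/t½ = 51/21 ≈ 2.4286, so f = (1/2)^(51/21) ≈ 0.185749.
Cmin,ss = (D/Vd)·f/(1−f), so D = Cmin,ss·Vd·(1−f)/f.
D = 21 × 75 × (1−f)/f ≈ 21 × 75 × 4.38361 ≈ 6904.19 mg.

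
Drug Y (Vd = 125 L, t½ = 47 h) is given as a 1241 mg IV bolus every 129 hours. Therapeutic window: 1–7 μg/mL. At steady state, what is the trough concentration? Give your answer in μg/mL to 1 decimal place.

1.7 μg/mL

Over one 129-h interval, 129/47 ≈ 2.7447 half-lives elapse, leaving f ≈ 0.1492 of each dose.
At steady state, accumulation factor R = 1/(1 − e^(−kτ)) ≈ 1.1754.
Single-dose peak C₀ = D/Vd = 1241/125 ≈ 9.928 μg/mL.
Cmax,ss = C₀/(1 − f) ≈ 9.928/0.8508 ≈ 11.669 μg/mL.
One interval later, Cmin,ss = Cmax,ss·e^(−kτ) ≈ 11.669 × 0.1492 ≈ 1.741 μg/mL.
Trough 1.7 μg/mL vs MEC 1 μg/mL: adequate.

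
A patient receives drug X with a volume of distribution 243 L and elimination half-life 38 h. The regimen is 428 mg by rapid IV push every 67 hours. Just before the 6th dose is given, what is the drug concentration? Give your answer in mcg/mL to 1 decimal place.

f = (1/2)^(τ/t½) = (1/2)^(67/38) ≈ 0.2946.
C₀ = D/Vd = 428/243 ≈ 1.761 mcg/mL.
Before the 6th dose, 5 doses have been given. Superposition: Cmin = C₀·(f + f² + … + f^5).
≈ 1.761 × (0.2946 + 0.0868 + 0.0256 + 0.0075 + 0.0022) ≈ 1.761 × 0.4167 ≈ 0.734 mcg/mL.

0.7 mcg/mL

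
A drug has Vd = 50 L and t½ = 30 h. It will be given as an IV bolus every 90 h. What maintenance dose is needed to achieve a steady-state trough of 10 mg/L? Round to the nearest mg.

3500 mg

τ/t½ = 90/30 ≈ 3, so f = (1/2)^(90/30) ≈ 0.125000.
Cmin,ss = (D/Vd)·f/(1−f), so D = Cmin,ss·Vd·(1−f)/f.
D = 10 × 50 × (1−f)/f ≈ 10 × 50 × 7.00000 ≈ 3500.00 mg.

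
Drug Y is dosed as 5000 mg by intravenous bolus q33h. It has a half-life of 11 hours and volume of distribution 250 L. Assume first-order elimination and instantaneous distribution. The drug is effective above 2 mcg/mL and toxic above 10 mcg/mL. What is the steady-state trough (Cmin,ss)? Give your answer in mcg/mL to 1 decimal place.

2.9 mcg/mL

The dosing interval is 3 half-lives, so f = 2^(−3) = 0.125.
At steady state, R = 1/(1 − 0.125) = 8/7.
Single-dose peak C₀ = D/Vd = 5000/250 = 20 mcg/mL.
Steady-state peak Cmax,ss = C₀·R = 20 × 8/7 ≈ 22.857 mcg/mL.
Steady-state trough Cmin,ss = Cmax,ss·f ≈ 22.857 × 0.125 ≈ 2.857 mcg/mL.
Trough 2.9 mcg/mL vs MEC 2 mcg/mL: adequate.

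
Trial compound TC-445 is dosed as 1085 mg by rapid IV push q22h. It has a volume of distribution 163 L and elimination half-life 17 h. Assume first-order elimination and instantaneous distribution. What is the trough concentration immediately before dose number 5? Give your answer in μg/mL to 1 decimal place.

4.5 μg/mL

f = (1/2)^(τ/t½) = (1/2)^(22/17) ≈ 0.4078.
C₀ = D/Vd = 1085/163 ≈ 6.656 μg/mL.
Before the 5th dose, 4 doses have been given. Superposition: Cmin = C₀·(f + f² + … + f^4).
≈ 6.656 × (0.4078 + 0.1663 + 0.0678 + 0.0277) ≈ 6.656 × 0.6696 ≈ 4.457 μg/mL.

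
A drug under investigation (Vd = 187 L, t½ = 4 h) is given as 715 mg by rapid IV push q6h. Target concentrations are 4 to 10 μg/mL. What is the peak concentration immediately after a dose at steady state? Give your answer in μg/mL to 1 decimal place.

5.9 μg/mL

k = ln2/t½ = ln2/4 ≈ 0.173287 h⁻¹; fraction remaining f = e^(−kτ) = e^(−0.173287×6) ≈ 0.3536.
At steady state, accumulation factor R = 1/(1 − e^(−kτ)) ≈ 1.5470.
Each bolus raises the concentration by D/Vd = 715/187 ≈ 3.824 μg/mL.
Cmax,ss = C₀/(1 − f) ≈ 3.824/0.6464 ≈ 5.916 μg/mL.
Peak 5.9 μg/mL vs MTC 10 μg/mL: below toxic threshold.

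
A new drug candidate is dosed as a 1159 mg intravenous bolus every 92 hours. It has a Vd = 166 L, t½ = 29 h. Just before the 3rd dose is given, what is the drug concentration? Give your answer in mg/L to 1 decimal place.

f = (1/2)^(τ/t½) = (1/2)^(92/29) ≈ 0.1109.
C₀ = D/Vd = 1159/166 ≈ 6.982 mg/L.
Before the 3rd dose, 2 doses have been given. Superposition: Cmin = C₀·(f + f²).
≈ 6.982 × (0.1109 + 0.0123) ≈ 6.982 × 0.1232 ≈ 0.860 mg/L.

0.9 mg/L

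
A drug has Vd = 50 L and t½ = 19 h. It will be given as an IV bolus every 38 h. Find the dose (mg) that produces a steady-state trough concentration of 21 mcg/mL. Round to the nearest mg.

3150 mg

τ/t½ = 38/19 ≈ 2, so f = (1/2)^(38/19) ≈ 0.250000.
Cmin,ss = (D/Vd)·f/(1−f), so D = Cmin,ss·Vd·(1−f)/f.
D = 21 × 50 × (1−f)/f ≈ 21 × 50 × 3.00000 ≈ 3150.00 mg.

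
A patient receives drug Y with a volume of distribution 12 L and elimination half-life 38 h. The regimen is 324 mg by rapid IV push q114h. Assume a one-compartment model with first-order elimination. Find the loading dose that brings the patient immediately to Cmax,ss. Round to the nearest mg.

370 mg

f = (1/2)^(114/38) ≈ 0.125000; accumulation ratio R = 1/(1−f) ≈ 1.14286.
Loading dose to hit Cmax,ss on first dose: D_load = D_maint·R ≈ 324 × 1.14286 ≈ 370.29 mg.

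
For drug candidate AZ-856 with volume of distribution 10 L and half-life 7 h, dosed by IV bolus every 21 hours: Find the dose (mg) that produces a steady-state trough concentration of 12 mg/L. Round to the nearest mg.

τ/t½ = 21/7 ≈ 3, so f = (1/2)^(21/7) ≈ 0.125000.
Cmin,ss = (D/Vd)·f/(1−f), so D = Cmin,ss·Vd·(1−f)/f.
D = 12 × 10 × (1−f)/f ≈ 12 × 10 × 7.00000 ≈ 840.00 mg.

840 mg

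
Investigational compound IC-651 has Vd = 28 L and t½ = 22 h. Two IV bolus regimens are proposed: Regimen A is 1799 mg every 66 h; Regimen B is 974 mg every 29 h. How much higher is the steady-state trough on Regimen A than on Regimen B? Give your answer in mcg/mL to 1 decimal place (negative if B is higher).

-14.1 mcg/mL

Regimen A: f = (1/2)^(66/22) ≈ 0.1250; Cmin,ss = (1799/28)·f/(1−f) ≈ 9.179 mcg/mL.
Regimen B: f = (1/2)^(29/22) ≈ 0.4010; Cmin,ss = (974/28)·f/(1−f) ≈ 23.287 mcg/mL.
Difference ≈ 9.179 − 23.287 ≈ -14.108 mcg/mL.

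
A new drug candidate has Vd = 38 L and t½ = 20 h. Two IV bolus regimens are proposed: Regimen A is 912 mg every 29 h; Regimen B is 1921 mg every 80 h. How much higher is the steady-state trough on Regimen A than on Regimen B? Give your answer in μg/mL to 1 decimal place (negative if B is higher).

10.5 μg/mL

Regimen A: f = (1/2)^(29/20) ≈ 0.3660; Cmin,ss = (912/38)·f/(1−f) ≈ 13.855 μg/mL.
Regimen B: f = (1/2)^(80/20) ≈ 0.0625; Cmin,ss = (1921/38)·f/(1−f) ≈ 3.370 μg/mL.
Difference ≈ 13.855 − 3.370 ≈ 10.485 μg/mL.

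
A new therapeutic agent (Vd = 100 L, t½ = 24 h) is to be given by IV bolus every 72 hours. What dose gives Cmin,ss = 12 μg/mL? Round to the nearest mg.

8400 mg

τ/t½ = 72/24 ≈ 3, so f = (1/2)^(72/24) ≈ 0.125000.
Cmin,ss = (D/Vd)·f/(1−f), so D = Cmin,ss·Vd·(1−f)/f.
D = 12 × 100 × (1−f)/f ≈ 12 × 100 × 7.00000 ≈ 8400.00 mg.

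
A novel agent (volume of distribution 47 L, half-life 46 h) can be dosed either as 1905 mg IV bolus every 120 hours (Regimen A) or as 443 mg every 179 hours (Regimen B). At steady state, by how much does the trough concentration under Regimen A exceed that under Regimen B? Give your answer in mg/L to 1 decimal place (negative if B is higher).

Regimen A: f = (1/2)^(120/46) ≈ 0.1639; Cmin,ss = (1905/47)·f/(1−f) ≈ 7.945 mg/L.
Regimen B: f = (1/2)^(179/46) ≈ 0.0674; Cmin,ss = (443/47)·f/(1−f) ≈ 0.681 mg/L.
Difference ≈ 7.945 − 0.681 ≈ 7.264 mg/L.

7.3 mg/L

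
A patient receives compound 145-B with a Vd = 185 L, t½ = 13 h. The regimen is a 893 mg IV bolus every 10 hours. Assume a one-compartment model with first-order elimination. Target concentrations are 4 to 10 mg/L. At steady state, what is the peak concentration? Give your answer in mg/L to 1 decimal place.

11.7 mg/L

Over one 10-h interval, 10/13 ≈ 0.76923 half-lives elapse, leaving f ≈ 0.5867 of each dose.
Accumulation ratio R = 1/(1 − f) ≈ 1/0.4133 ≈ 2.4195.
Single-dose peak C₀ = D/Vd = 893/185 ≈ 4.827 mg/L.
Steady-state peak Cmax,ss = C₀·R ≈ 4.827 × 2.4195 ≈ 11.679 mg/L.
Peak 11.7 mg/L vs MTC 10 mg/L: exceeds toxic threshold.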